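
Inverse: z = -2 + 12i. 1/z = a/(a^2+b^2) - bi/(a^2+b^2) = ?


|z|^2 = 4+144 = 148
1/z = (-2 - 12i)/148

1/z = -0.0135 - 0.0811i


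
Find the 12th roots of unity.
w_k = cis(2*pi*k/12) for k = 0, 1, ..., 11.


The 12th roots of unity are cis(360k/12°) for k=0..11
Angle step = 360/12 = 30°
Primitive root: cis(30°)
Primitive root = 0.8660 + 0.5000i

12 roots at angles: 0°, 30°, 60°, 90°, 120°, 150°, 180°, 210°, 240°, 270°, 300°, 330°


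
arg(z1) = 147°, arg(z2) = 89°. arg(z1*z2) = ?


arg(z1*z2) = 147° + 89° = 236°
Normalized to (-180°, 180°]: -124°

-124°


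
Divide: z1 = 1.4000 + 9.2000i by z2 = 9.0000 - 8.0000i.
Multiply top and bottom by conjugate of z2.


Conjugate of z2 = 9.0000 + 8.0000i
Numerator: (1.4000 + 9.2000i)(9.0000 + 8.0000i) = -61.0000 + 94.0000i
Denominator: 9^2 + (-8)^2 = 145
Result = (-61.0000 + 94.0000i)/145

-0.4207 + 0.6483i


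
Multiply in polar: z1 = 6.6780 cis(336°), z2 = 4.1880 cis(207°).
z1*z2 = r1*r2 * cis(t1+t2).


r = 6.6780 * 4.1880 = 27.9675
theta = 336° + 207° = 543° = 183° (mod 360)

27.9675 cis(183°)


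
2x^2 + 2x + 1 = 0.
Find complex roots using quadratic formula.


disc = 2^2 - 4*2*1 = 4 - 8 = -4
sqrt(|disc|) = sqrt(4) = 2.0000
Real part = -2/(2*2) = -0.5000
Imag part = 2.0000/(2*2) = 0.5000

-0.5000 ± 0.5000i


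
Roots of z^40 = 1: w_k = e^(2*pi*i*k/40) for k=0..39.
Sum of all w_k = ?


The sum of all 40th roots of unity is 0.
Geometric series: (1 - w^40)/(1 - w) = (1-1)/(1-w) = 0 since w^40 = 1, w ≠ 1.
Alternatively: coefficient of z^39 in z^40 - 1 is 0.

0


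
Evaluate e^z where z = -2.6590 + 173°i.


e^-2.6590 = 0.0700
cos(173°) = -0.9925
sin(173°) = 0.1219
Real = 0.0700*(-0.9925) = -0.0695
Imag = 0.0700*0.1219 = 0.0085

-0.0695 + 0.0085i


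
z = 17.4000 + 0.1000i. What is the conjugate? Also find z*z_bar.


z_bar = 17.4000 - 0.1000i
z*z_bar = 17.4^2 + 0.1^2 = 302.76 + 0.01 = 302.77

z_bar = 17.4000 - 0.1000i, z*z_bar = 302.77


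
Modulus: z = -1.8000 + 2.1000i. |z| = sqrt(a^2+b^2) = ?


|z| = sqrt((-1.8)^2 + 2.1^2) = sqrt(3.24 + 4.41) = sqrt(7.65) = 2.7659

|z| = 2.7659


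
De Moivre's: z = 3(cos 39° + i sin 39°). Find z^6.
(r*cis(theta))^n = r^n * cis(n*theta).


r^6 = 3^6 = 729
n*theta = 6*39° = 234° = 234° (mod 360)
a = 729*cos(234°) = -428.4954
b = 729*sin(234°) = -589.7734

729 cis(234°) = -428.4954 - 589.7734i


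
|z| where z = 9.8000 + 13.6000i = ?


|z| = sqrt(9.8^2 + 13.6^2) = sqrt(96.04 + 184.96) = sqrt(281) = 16.7631

|z| = 16.7631


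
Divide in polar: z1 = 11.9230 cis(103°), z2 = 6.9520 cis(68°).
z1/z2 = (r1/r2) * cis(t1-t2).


r = 11.9230 / 6.9520 = 1.7150
theta = 103° - 68° = 35° = 35° (mod 360)

1.7150 cis(35°)


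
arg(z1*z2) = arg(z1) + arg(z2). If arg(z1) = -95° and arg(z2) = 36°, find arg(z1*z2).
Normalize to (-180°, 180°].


arg(z1*z2) = -95° + 36° = -59°
Normalized to (-180°, 180°]: -59°

-59°


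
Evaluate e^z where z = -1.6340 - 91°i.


e^-1.6340 = 0.1951
cos(-91°) = -0.0175
sin(-91°) = -0.9998
Real = 0.1951*(-0.0175) = -0.0034
Imag = 0.1951*(-0.9998) = -0.1951

-0.0034 - 0.1951i


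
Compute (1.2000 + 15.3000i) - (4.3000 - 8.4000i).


Real: 1.2 - 4.3 = -3.1
Imag: 15.3 + 8.4 = 23.7

-3.1000 + 23.7000i


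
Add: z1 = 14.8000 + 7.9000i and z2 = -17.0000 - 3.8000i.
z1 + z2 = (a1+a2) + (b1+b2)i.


Real: 14.8 - 17 = -2.2
Imag: 7.9 - 3.8 = 4.1

-2.2000 + 4.1000i


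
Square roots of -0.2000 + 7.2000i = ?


|z| = sqrt(0.04+51.84) = 7.2028
sqrt((|z|+a)/2) = sqrt((7.2028+(-0.2))/2) = sqrt(3.5014) = 1.8712
sqrt((|z|-a)/2) = sqrt((7.2028-(-0.2))/2) = sqrt(3.7014) = 1.9239

±(1.8712 + 1.9239i) i.e. 1.8712 + 1.9239i and -1.8712 - 1.9239i


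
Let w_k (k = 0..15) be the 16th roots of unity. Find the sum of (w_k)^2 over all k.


The roots are w_k = w^k with w = e^(2*pi*i/16), and (w^k)^2 = (w^2)^k.
So S = 1 + u + u^2 + ... + u^(15) with u = w^2.
2 = 0*16 + 2, so 2 is not a multiple of 16: u = w^2 ≠ 1 (w is a primitive 16th root), while u^16 = (w^16)^2 = 1.
Geometric series: S = (1 - u^16)/(1 - u) = (1 - 1)/(1 - u) = 0

S = 0


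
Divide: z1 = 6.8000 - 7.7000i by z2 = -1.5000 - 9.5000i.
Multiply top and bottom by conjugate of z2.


Conjugate of z2 = -1.5000 + 9.5000i
Numerator: (6.8000 - 7.7000i)(-1.5000 + 9.5000i) = 62.9500 + 76.1500i
Denominator: (-1.5)^2 + (-9.5)^2 = 92.5
Result = (62.9500 + 76.1500i)/92.5

0.6805 + 0.8232i


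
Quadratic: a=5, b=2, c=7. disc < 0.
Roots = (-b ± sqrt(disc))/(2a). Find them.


disc = 2^2 - 4*5*7 = 4 - 140 = -136
sqrt(|disc|) = sqrt(136) = 11.6619
Real part = -2/(2*5) = -0.2000
Imag part = 11.6619/(2*5) = 1.1662

-0.2000 ± 1.1662i


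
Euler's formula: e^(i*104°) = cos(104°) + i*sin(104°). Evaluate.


cos(104°) = -0.2419
sin(104°) = 0.9703

e^(i*104°) = -0.2419 + 0.9703i


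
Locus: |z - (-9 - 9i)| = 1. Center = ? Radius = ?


|z - z0| = r is a circle with center z0 and radius r.
Center = (-9, -9), radius = 1

Circle with center (-9, -9) and radius 1


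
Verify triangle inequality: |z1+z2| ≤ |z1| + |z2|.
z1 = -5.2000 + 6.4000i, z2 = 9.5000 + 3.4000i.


|z1| = sqrt((-5.2)^2 + 6.4^2) = sqrt(68) = 8.2462
|z2| = sqrt(9.5^2 + 3.4^2) = sqrt(101.81) = 10.0901
z1+z2 = 4.3000 + 9.8000i
|z1+z2| = sqrt(114.53) = 10.7019
|z1|+|z2| = 8.2462 + 10.0901 = 18.3363

|z1+z2| = 10.7019 ≤ |z1|+|z2| = 18.3363 (verified)


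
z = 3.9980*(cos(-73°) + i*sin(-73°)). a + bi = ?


a = 3.9980*cos(-73°) = 3.9980*0.29237 = 1.1689
b = 3.9980*sin(-73°) = 3.9980*(-0.9563) = -3.8233

1.1689 - 3.8233i


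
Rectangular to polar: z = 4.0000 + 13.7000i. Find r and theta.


r = sqrt(16+187.69) = sqrt(203.69) = 14.2720
theta = atan2(13.7, 4) = 73.7237 degrees

r = 14.2720, theta = 73.7237 degrees


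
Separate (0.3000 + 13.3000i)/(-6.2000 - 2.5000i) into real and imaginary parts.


Multiply by conjugate: (0.3000 + 13.3000i)(-6.2000 + 2.5000i) / ((-6.2)^2 + (-2.5)^2)
Numerator real = 0.3*(-6.2) + 13.3*(-2.5) = -35.11
Numerator imag = 13.3*(-6.2) - 0.3*(-2.5) = -81.71
Denominator = 44.69
Re(z) = -35.11/44.69 = -0.7856
Im(z) = -81.71/44.69 = -1.8284

Re(z) = -0.7856, Im(z) = -1.8284


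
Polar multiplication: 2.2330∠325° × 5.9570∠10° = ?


r = 2.2330 * 5.9570 = 13.3020
theta = 325° + 10° = 335° = 335° (mod 360)

13.3020 cis(335°)


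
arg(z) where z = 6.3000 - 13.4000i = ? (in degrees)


Re = 6.3, Im = -13.4
arg = atan2(-13.4, 6.3) = -64.8195 degrees

arg(z) = -64.8195 degrees


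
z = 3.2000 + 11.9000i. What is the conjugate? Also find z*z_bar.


z_bar = 3.2000 - 11.9000i
z*z_bar = 3.2^2 + 11.9^2 = 10.24 + 141.61 = 151.85

z_bar = 3.2000 - 11.9000i, z*z_bar = 151.85


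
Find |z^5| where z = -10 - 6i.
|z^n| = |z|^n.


|z| = sqrt(100+36) = sqrt(136) = 11.6619
|z^5| = |z|^5 = (sqrt(136))^5 = 136^2 * sqrt(136) = 18496*sqrt(136)

|z^5| = 18496*sqrt(136) ≈ 215698.5725


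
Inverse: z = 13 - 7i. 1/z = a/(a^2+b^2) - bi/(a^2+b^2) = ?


|z|^2 = 169+49 = 218
1/z = (13 + 7i)/218

1/z = 0.0596 + 0.0321i


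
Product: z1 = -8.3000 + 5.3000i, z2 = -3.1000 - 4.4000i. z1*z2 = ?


Real = -8.3*(-3.1) - 5.3*(-4.4) = 25.73 - (-23.32) = 49.05
Imag = -8.3*(-4.4) - (3.1)*5.3 = 36.52 - (16.43) = 20.09

49.0500 + 20.0900i


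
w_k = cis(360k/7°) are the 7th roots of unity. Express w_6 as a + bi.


Angle = 360*6/7 = 308.5714°
a = cos(308.5714°) = 0.6235
b = sin(308.5714°) = -0.7818

0.6235 - 0.7818i


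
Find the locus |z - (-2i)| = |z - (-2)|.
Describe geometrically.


Equal distances means the locus is the perpendicular bisector of z1 and z2.
Midpoint = ((0+(-2))/2, (-2+0)/2) = (-1.0000, -1.0000)

Perpendicular bisector through (-1.0000, -1.0000)


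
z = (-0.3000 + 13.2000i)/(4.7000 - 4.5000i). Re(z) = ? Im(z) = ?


Multiply by conjugate: (-0.3000 + 13.2000i)(4.7000 + 4.5000i) / (4.7^2 + (-4.5)^2)
Numerator real = -0.3*4.7 + 13.2*(-4.5) = -60.81
Numerator imag = 13.2*4.7 - (-0.3)*(-4.5) = 60.69
Denominator = 42.34
Re(z) = -60.81/42.34 = -1.4362
Im(z) = 60.69/42.34 = 1.4334

Re(z) = -1.4362, Im(z) = 1.4334


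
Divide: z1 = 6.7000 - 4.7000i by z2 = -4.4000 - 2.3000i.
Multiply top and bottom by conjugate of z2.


Conjugate of z2 = -4.4000 + 2.3000i
Numerator: (6.7000 - 4.7000i)(-4.4000 + 2.3000i) = -18.6700 + 36.0900i
Denominator: (-4.4)^2 + (-2.3)^2 = 24.65
Result = (-18.6700 + 36.0900i)/24.65

-0.7574 + 1.4641i


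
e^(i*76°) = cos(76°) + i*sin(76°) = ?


cos(76°) = 0.2419
sin(76°) = 0.9703

e^(i*76°) = 0.2419 + 0.9703i


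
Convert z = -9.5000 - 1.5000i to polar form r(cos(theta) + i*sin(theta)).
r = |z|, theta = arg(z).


r = sqrt(90.25+2.25) = sqrt(92.5) = 9.6177
theta = atan2(-1.5, -9.5) = -171.0274 degrees

r = 9.6177, theta = -171.0274 degrees


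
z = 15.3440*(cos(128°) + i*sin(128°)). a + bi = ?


a = 15.3440*cos(128°) = 15.3440*(-0.61566) = -9.4467
b = 15.3440*sin(128°) = 15.3440*0.78801 = 12.0912

-9.4467 + 12.0912i


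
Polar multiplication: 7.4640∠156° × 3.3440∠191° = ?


r = 7.4640 * 3.3440 = 24.9596
theta = 156° + 191° = 347° = 347° (mod 360)

24.9596 cis(347°)


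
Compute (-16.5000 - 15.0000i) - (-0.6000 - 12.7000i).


Real: -16.5 + 0.6 = -15.9
Imag: -15 + 12.7 = -2.3

-15.9000 - 2.3000i


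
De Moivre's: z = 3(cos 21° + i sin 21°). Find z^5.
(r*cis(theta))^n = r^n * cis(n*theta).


r^5 = 3^5 = 243
n*theta = 5*21° = 105° = 105° (mod 360)
a = 243*cos(105°) = -62.8930
b = 243*sin(105°) = 234.7200

243 cis(105°) = -62.8930 + 234.7200i


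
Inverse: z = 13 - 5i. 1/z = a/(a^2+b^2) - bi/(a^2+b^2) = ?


|z|^2 = 169+25 = 194
1/z = (13 + 5i)/194

1/z = 0.0670 + 0.0258i


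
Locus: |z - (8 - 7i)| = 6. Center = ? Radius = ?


|z - z0| = r is a circle with center z0 and radius r.
Center = (8, -7), radius = 6

Circle with center (8, -7) and radius 6


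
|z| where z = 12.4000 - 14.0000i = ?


|z| = sqrt(12.4^2 + (-14)^2) = sqrt(153.76 + 196) = sqrt(349.76) = 18.7019

|z| = 18.7019


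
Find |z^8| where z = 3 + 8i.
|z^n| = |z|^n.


|z| = sqrt(9+64) = sqrt(73) = 8.5440
|z^8| = |z|^8 = (sqrt(73))^8 = 73^4 = 28398241

|z^8| = 28398241


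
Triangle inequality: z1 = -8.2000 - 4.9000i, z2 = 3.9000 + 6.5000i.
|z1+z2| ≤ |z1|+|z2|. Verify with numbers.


|z1| = sqrt((-8.2)^2 + (-4.9)^2) = sqrt(91.25) = 9.5525
|z2| = sqrt(3.9^2 + 6.5^2) = sqrt(57.46) = 7.5802
z1+z2 = -4.3000 + 1.6000i
|z1+z2| = sqrt(21.05) = 4.5880
|z1|+|z2| = 9.5525 + 7.5802 = 17.1327

|z1+z2| = 4.5880 ≤ |z1|+|z2| = 17.1327 (verified)


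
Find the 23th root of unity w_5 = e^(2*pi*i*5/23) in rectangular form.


Angle = 360*5/23 = 78.2609°
a = cos(78.2609°) = 0.2035
b = sin(78.2609°) = 0.9791

0.2035 + 0.9791i


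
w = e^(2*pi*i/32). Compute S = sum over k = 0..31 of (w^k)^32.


The roots are w_k = w^k with w = e^(2*pi*i/32), and (w^k)^32 = (w^32)^k.
So S = 1 + u + u^2 + ... + u^(31) with u = w^32.
32 = 1*32 + 0, so 32 is a multiple of 32 and u = (w^32)^1 = 1.
Every one of the 32 terms equals 1: S = 32

S = 32


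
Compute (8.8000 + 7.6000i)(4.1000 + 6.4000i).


Real = 8.8*4.1 - 7.6*6.4 = 36.08 - 48.64 = -12.56
Imag = 8.8*6.4 + 4.1*7.6 = 56.32 + 31.16 = 87.48

-12.5600 + 87.4800i


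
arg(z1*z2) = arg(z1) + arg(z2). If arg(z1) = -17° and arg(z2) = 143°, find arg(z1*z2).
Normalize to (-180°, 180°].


arg(z1*z2) = -17° + 143° = 126°
Normalized to (-180°, 180°]: 126°

126°


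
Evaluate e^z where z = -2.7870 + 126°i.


e^-2.7870 = 0.0616
cos(126°) = -0.5878
sin(126°) = 0.809
Real = 0.0616*(-0.5878) = -0.0362
Imag = 0.0616*0.809 = 0.0498

-0.0362 + 0.0498i


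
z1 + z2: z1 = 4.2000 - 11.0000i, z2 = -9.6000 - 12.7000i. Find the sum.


Real: 4.2 - 9.6 = -5.4
Imag: -11 - 12.7 = -23.7

-5.4000 - 23.7000i


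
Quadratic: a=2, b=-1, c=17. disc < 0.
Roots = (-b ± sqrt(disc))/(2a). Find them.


disc = (-1)^2 - 4*2*17 = 1 - 136 = -135
sqrt(|disc|) = sqrt(135) = 11.6190
Real part = 1/(2*2) = 0.2500
Imag part = 11.6190/(2*2) = 2.9047

0.2500 ± 2.9047i


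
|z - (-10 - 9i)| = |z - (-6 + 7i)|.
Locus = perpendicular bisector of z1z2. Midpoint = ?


Equal distances means the locus is the perpendicular bisector of z1 and z2.
Midpoint = ((-10+(-6))/2, (-9+7)/2) = (-8.0000, -1.0000)

Perpendicular bisector through (-8.0000, -1.0000)


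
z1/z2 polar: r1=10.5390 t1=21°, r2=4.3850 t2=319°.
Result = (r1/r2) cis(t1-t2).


r = 10.5390 / 4.3850 = 2.4034
theta = 21° - 319° = -298° = 62° (mod 360)

2.4034 cis(62°)


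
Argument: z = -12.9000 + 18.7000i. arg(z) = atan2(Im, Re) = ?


Re = -12.9, Im = 18.7
arg = atan2(18.7, -12.9) = 124.5994 degrees

arg(z) = 124.5994 degrees


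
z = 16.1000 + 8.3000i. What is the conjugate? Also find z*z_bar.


z_bar = 16.1000 - 8.3000i
z*z_bar = 16.1^2 + 8.3^2 = 259.21 + 68.89 = 328.1

z_bar = 16.1000 - 8.3000i, z*z_bar = 328.1


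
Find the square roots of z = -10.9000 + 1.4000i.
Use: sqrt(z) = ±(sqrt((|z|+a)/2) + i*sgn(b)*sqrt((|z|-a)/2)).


|z| = sqrt(118.81+1.96) = 10.9895
sqrt((|z|+a)/2) = sqrt((10.9895+(-10.9))/2) = sqrt(0.0448) = 0.2116
sqrt((|z|-a)/2) = sqrt((10.9895-(-10.9))/2) = sqrt(10.9448) = 3.3083

±(0.2116 + 3.3083i) i.e. 0.2116 + 3.3083i and -0.2116 - 3.3083i


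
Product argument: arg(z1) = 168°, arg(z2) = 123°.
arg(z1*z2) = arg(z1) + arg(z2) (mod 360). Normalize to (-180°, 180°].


arg(z1*z2) = 168° + 123° = 291°
Normalized to (-180°, 180°]: -69°

-69°


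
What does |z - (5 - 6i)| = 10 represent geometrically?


|z - z0| = r is a circle with center z0 and radius r.
Center = (5, -6), radius = 10

Circle with center (5, -6) and radius 10


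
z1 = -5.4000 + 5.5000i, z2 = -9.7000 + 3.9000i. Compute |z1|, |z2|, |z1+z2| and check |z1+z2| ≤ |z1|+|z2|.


|z1| = sqrt((-5.4)^2 + 5.5^2) = sqrt(59.41) = 7.7078
|z2| = sqrt((-9.7)^2 + 3.9^2) = sqrt(109.3) = 10.4547
z1+z2 = -15.1000 + 9.4000i
|z1+z2| = sqrt(316.37) = 17.7868
|z1|+|z2| = 7.7078 + 10.4547 = 18.1625

|z1+z2| = 17.7868 ≤ |z1|+|z2| = 18.1625 (verified)


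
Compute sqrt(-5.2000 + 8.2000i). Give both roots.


|z| = sqrt(27.04+67.24) = 9.7098
sqrt((|z|+a)/2) = sqrt((9.7098+(-5.2))/2) = sqrt(2.2549) = 1.5016
sqrt((|z|-a)/2) = sqrt((9.7098-(-5.2))/2) = sqrt(7.4549) = 2.7304

±(1.5016 + 2.7304i) i.e. 1.5016 + 2.7304i and -1.5016 - 2.7304i


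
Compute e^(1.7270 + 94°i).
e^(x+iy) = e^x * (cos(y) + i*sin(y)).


e^1.7270 = 5.6238
cos(94°) = -0.06976
sin(94°) = 0.99756
Real = 5.6238*(-0.06976) = -0.3923
Imag = 5.6238*0.99756 = 5.6101

-0.3923 + 5.6101i


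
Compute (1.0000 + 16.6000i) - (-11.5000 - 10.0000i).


Real: 1 + 11.5 = 12.5
Imag: 16.6 + 10 = 26.6

12.5000 + 26.6000i


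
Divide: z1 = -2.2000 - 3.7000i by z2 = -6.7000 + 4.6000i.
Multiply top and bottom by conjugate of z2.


Conjugate of z2 = -6.7000 - 4.6000i
Numerator: (-2.2000 - 3.7000i)(-6.7000 - 4.6000i) = -2.2800 + 34.9100i
Denominator: (-6.7)^2 + 4.6^2 = 66.05
Result = (-2.2800 + 34.9100i)/66.05

-0.0345 + 0.5285i


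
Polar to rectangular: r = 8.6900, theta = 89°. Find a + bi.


a = 8.6900*cos(89°) = 8.6900*0.017452 = 0.1517
b = 8.6900*sin(89°) = 8.6900*0.99985 = 8.6887

0.1517 + 8.6887i


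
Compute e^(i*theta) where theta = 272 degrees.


cos(272°) = 0.0349
sin(272°) = -0.9994

e^(i*272°) = 0.0349 - 0.9994i


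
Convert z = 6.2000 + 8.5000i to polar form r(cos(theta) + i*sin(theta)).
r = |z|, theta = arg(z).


r = sqrt(38.44+72.25) = sqrt(110.69) = 10.5209
theta = atan2(8.5, 6.2) = 53.8925 degrees

r = 10.5209, theta = 53.8925 degrees


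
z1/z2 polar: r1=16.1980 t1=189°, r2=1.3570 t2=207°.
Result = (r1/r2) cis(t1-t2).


r = 16.1980 / 1.3570 = 11.9366
theta = 189° - 207° = -18° = 342° (mod 360)

11.9366 cis(342°)


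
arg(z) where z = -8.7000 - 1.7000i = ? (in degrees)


Re = -8.7, Im = -1.7
arg = atan2(-1.7, -8.7) = -168.9436 degrees

arg(z) = -168.9436 degrees


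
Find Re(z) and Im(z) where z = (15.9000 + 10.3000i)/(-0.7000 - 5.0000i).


Multiply by conjugate: (15.9000 + 10.3000i)(-0.7000 + 5.0000i) / ((-0.7)^2 + (-5)^2)
Numerator real = 15.9*(-0.7) + 10.3*(-5) = -62.63
Numerator imag = 10.3*(-0.7) - 15.9*(-5) = 72.29
Denominator = 25.49
Re(z) = -62.63/25.49 = -2.4570
Im(z) = 72.29/25.49 = 2.8360

Re(z) = -2.4570, Im(z) = 2.8360


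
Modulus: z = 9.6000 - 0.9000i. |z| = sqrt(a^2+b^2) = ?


|z| = sqrt(9.6^2 + (-0.9)^2) = sqrt(92.16 + 0.81) = sqrt(92.97) = 9.6421

|z| = 9.6421


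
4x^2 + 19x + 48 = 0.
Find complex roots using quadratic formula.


disc = 19^2 - 4*4*48 = 361 - 768 = -407
sqrt(|disc|) = sqrt(407) = 20.1742
Real part = -19/(2*4) = -2.3750
Imag part = 20.1742/(2*4) = 2.5218

-2.3750 ± 2.5218i


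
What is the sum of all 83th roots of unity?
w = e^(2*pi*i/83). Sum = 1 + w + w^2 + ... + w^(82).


The sum of all 83th roots of unity is 0.
Geometric series: (1 - w^83)/(1 - w) = (1-1)/(1-w) = 0 since w^83 = 1, w ≠ 1.
Alternatively: coefficient of z^82 in z^83 - 1 is 0.

0


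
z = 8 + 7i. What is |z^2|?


|z| = sqrt(64+49) = sqrt(113) = 10.6301
|z^2| = |z|^2 = (sqrt(113))^2 = 113

|z^2| = 113


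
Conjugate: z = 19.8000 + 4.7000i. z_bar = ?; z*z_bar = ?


z_bar = 19.8000 - 4.7000i
z*z_bar = 19.8^2 + 4.7^2 = 392.04 + 22.09 = 414.13

z_bar = 19.8000 - 4.7000i, z*z_bar = 414.13


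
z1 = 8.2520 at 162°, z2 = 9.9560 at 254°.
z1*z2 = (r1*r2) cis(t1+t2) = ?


r = 8.2520 * 9.9560 = 82.1569
theta = 162° + 254° = 416° = 56° (mod 360)

82.1569 cis(56°)


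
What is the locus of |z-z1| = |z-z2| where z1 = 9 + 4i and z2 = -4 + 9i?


Equal distances means the locus is the perpendicular bisector of z1 and z2.
Midpoint = ((9+(-4))/2, (4+9)/2) = (2.5000, 6.5000)

Perpendicular bisector through (2.5000, 6.5000)


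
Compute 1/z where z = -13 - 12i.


|z|^2 = 169+144 = 313
1/z = (-13 + 12i)/313

1/z = -0.0415 + 0.0383i


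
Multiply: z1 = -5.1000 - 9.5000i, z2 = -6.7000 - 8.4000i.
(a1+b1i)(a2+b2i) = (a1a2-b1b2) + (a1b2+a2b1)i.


Real = -5.1*(-6.7) - (-9.5)*(-8.4) = 34.17 - 79.8 = -45.63
Imag = -5.1*(-8.4) - (6.7)*(-9.5) = 42.84 + 63.65 = 106.49

-45.6300 + 106.4900i


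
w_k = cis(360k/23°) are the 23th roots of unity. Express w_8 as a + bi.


Angle = 360*8/23 = 125.2174°
a = cos(125.2174°) = -0.5767
b = sin(125.2174°) = 0.8170

-0.5767 + 0.8170i


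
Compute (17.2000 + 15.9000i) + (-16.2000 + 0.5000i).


Real: 17.2 - 16.2 = 1
Imag: 15.9 + 0.5 = 16.4

1.0000 + 16.4000i


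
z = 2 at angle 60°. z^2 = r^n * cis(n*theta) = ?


r^2 = 2^2 = 4
n*theta = 2*60° = 120° = 120° (mod 360)
a = 4*cos(120°) = -2.0000
b = 4*sin(120°) = 3.4641

4 cis(120°) = -2.0000 + 3.4641i


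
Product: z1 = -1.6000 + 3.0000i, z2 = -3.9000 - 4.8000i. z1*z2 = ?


Real = -1.6*(-3.9) - 3*(-4.8) = 6.24 - (-14.4) = 20.64
Imag = -1.6*(-4.8) - (3.9)*3 = 7.68 - (11.7) = -4.02

20.6400 - 4.0200i


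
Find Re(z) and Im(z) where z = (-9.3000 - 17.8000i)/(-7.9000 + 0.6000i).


Multiply by conjugate: (-9.3000 - 17.8000i)(-7.9000 - 0.6000i) / ((-7.9)^2 + 0.6^2)
Numerator real = -9.3*(-7.9) - (17.8)*0.6 = 62.79
Numerator imag = -17.8*(-7.9) - (-9.3)*0.6 = 146.2
Denominator = 62.77
Re(z) = 62.79/62.77 = 1.0003
Im(z) = 146.2/62.77 = 2.3291

Re(z) = 1.0003, Im(z) = 2.3291


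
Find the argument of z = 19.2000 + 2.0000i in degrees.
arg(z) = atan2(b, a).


Re = 19.2, Im = 2
arg = atan2(2, 19.2) = 5.9469 degrees

arg(z) = 5.9469 degrees


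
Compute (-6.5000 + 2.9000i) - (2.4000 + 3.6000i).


Real: -6.5 - 2.4 = -8.9
Imag: 2.9 - 3.6 = -0.7

-8.9000 - 0.7000i


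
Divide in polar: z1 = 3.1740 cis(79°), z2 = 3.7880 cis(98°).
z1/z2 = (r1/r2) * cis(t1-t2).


r = 3.1740 / 3.7880 = 0.8379
theta = 79° - 98° = -19° = 341° (mod 360)

0.8379 cis(341°)


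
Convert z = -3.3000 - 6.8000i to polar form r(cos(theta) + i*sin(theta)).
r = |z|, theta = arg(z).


r = sqrt(10.89+46.24) = sqrt(57.13) = 7.5584
theta = atan2(-6.8, -3.3) = -115.8870 degrees

r = 7.5584, theta = -115.8870 degrees


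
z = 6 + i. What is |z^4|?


|z| = sqrt(36+1) = sqrt(37) = 6.0828
|z^4| = |z|^4 = (sqrt(37))^4 = 37^2 = 1369

|z^4| = 1369


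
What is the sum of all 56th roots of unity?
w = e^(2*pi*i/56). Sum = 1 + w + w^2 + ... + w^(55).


The sum of all 56th roots of unity is 0.
Geometric series: (1 - w^56)/(1 - w) = (1-1)/(1-w) = 0 since w^56 = 1, w ≠ 1.
Alternatively: coefficient of z^55 in z^56 - 1 is 0.

0


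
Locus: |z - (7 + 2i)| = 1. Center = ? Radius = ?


|z - z0| = r is a circle with center z0 and radius r.
Center = (7, 2), radius = 1

Circle with center (7, 2) and radius 1


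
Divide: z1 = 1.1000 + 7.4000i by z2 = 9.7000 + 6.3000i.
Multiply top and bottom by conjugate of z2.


Conjugate of z2 = 9.7000 - 6.3000i
Numerator: (1.1000 + 7.4000i)(9.7000 - 6.3000i) = 57.2900 + 64.8500i
Denominator: 9.7^2 + 6.3^2 = 133.78
Result = (57.2900 + 64.8500i)/133.78

0.4282 + 0.4848i


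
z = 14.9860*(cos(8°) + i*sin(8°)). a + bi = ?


a = 14.9860*cos(8°) = 14.9860*0.99027 = 14.8402
b = 14.9860*sin(8°) = 14.9860*0.13917 = 2.0856

14.8402 + 2.0856i


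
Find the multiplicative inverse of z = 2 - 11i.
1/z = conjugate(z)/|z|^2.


|z|^2 = 4+121 = 125
1/z = (2 + 11i)/125

1/z = 0.0160 + 0.0880i


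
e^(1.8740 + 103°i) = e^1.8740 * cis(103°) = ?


e^1.8740 = 6.5143
cos(103°) = -0.22495
sin(103°) = 0.97437
Real = 6.5143*(-0.22495) = -1.4654
Imag = 6.5143*0.97437 = 6.3473

-1.4654 + 6.3473i


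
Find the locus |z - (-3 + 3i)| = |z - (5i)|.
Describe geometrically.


Equal distances means the locus is the perpendicular bisector of z1 and z2.
Midpoint = ((-3+0)/2, (3+5)/2) = (-1.5000, 4.0000)

Perpendicular bisector through (-1.5000, 4.0000)


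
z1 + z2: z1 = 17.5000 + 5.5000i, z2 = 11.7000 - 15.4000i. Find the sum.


Real: 17.5 + 11.7 = 29.2
Imag: 5.5 - 15.4 = -9.9

29.2000 - 9.9000i


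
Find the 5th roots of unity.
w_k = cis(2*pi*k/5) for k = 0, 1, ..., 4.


The 5th roots of unity are cis(360k/5°) for k=0..4
Angle step = 360/5 = 72°
Primitive root: cis(72°)
Primitive root = 0.3090 + 0.9511i

5 roots at angles: 0°, 72°, 144°, 216°, 288°


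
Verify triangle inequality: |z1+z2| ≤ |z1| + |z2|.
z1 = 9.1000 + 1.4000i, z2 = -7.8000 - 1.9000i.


|z1| = sqrt(9.1^2 + 1.4^2) = sqrt(84.77) = 9.2071
|z2| = sqrt((-7.8)^2 + (-1.9)^2) = sqrt(64.45) = 8.0281
z1+z2 = 1.3000 - 0.5000i
|z1+z2| = sqrt(1.94) = 1.3928
|z1|+|z2| = 9.2071 + 8.0281 = 17.2352

|z1+z2| = 1.3928 ≤ |z1|+|z2| = 17.2352 (verified)


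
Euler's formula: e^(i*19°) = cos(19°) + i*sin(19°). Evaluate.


cos(19°) = 0.9455
sin(19°) = 0.3256

e^(i*19°) = 0.9455 + 0.3256i


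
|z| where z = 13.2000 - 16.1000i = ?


|z| = sqrt(13.2^2 + (-16.1)^2) = sqrt(174.24 + 259.21) = sqrt(433.45) = 20.8195

|z| = 20.8195


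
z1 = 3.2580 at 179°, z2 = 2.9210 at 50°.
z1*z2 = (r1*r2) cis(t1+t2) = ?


r = 3.2580 * 2.9210 = 9.5166
theta = 179° + 50° = 229° = 229° (mod 360)

9.5166 cis(229°)


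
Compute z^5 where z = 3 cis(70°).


r^5 = 3^5 = 243
n*theta = 5*70° = 350° = 350° (mod 360)
a = 243*cos(350°) = 239.3083
b = 243*sin(350°) = -42.1965

243 cis(350°) = 239.3083 - 42.1965i


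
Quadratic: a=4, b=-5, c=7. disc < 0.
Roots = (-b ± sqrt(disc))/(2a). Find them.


disc = (-5)^2 - 4*4*7 = 25 - 112 = -87
sqrt(|disc|) = sqrt(87) = 9.3274
Real part = 5/(2*4) = 0.6250
Imag part = 9.3274/(2*4) = 1.1659

0.6250 ± 1.1659i


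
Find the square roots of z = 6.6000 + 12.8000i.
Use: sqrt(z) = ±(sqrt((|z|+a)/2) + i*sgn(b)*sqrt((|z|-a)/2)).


|z| = sqrt(43.56+163.84) = 14.4014
sqrt((|z|+a)/2) = sqrt((14.4014+6.6)/2) = sqrt(10.5007) = 3.2405
sqrt((|z|-a)/2) = sqrt((14.4014-6.6)/2) = sqrt(3.9007) = 1.9750

±(3.2405 + 1.9750i) i.e. 3.2405 + 1.9750i and -3.2405 - 1.9750i


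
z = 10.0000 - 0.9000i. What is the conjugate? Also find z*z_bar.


z_bar = 10.0000 + 0.9000i
z*z_bar = 10^2 + (-0.9)^2 = 100 + 0.81 = 100.81

z_bar = 10.0000 + 0.9000i, z*z_bar = 100.81


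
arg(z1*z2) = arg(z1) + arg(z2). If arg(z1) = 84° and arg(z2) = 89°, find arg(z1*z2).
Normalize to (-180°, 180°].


arg(z1*z2) = 84° + 89° = 173°
Normalized to (-180°, 180°]: 173°

173°


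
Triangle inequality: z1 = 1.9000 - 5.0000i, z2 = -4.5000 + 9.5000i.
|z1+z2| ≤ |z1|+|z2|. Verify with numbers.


|z1| = sqrt(1.9^2 + (-5)^2) = sqrt(28.61) = 5.3488
|z2| = sqrt((-4.5)^2 + 9.5^2) = sqrt(110.5) = 10.5119
z1+z2 = -2.6000 + 4.5000i
|z1+z2| = sqrt(27.01) = 5.1971
|z1|+|z2| = 5.3488 + 10.5119 = 15.8607

|z1+z2| = 5.1971 ≤ |z1|+|z2| = 15.8607 (verified)


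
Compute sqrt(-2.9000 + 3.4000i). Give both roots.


|z| = sqrt(8.41+11.56) = 4.4688
sqrt((|z|+a)/2) = sqrt((4.4688+(-2.9))/2) = sqrt(0.7844) = 0.8857
sqrt((|z|-a)/2) = sqrt((4.4688-(-2.9))/2) = sqrt(3.6844) = 1.9195

±(0.8857 + 1.9195i) i.e. 0.8857 + 1.9195i and -0.8857 - 1.9195i


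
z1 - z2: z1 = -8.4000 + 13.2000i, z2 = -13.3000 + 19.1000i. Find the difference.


Real: -8.4 + 13.3 = 4.9
Imag: 13.2 - 19.1 = -5.9

4.9000 - 5.9000i


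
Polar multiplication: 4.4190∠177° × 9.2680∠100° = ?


r = 4.4190 * 9.2680 = 40.9553
theta = 177° + 100° = 277° = 277° (mod 360)

40.9553 cis(277°)


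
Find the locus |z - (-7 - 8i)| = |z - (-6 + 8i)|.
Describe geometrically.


Equal distances means the locus is the perpendicular bisector of z1 and z2.
Midpoint = ((-7+(-6))/2, (-8+8)/2) = (-6.5000, 0)

Perpendicular bisector through (-6.5000, 0)


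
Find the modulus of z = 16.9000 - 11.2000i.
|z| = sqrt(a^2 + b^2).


|z| = sqrt(16.9^2 + (-11.2)^2) = sqrt(285.61 + 125.44) = sqrt(411.05) = 20.2744

|z| = 20.2744


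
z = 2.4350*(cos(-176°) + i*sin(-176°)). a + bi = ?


a = 2.4350*cos(-176°) = 2.4350*(-0.99756) = -2.4291
b = 2.4350*sin(-176°) = 2.4350*(-0.06976) = -0.1699

-2.4291 - 0.1699i


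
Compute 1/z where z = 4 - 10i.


|z|^2 = 16+100 = 116
1/z = (4 + 10i)/116

1/z = 0.0345 + 0.0862i


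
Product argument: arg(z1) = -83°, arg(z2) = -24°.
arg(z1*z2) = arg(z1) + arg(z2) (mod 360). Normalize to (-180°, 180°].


arg(z1*z2) = -83° - 24° = -107°
Normalized to (-180°, 180°]: -107°

-107°


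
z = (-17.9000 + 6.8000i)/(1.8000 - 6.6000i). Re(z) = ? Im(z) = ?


Multiply by conjugate: (-17.9000 + 6.8000i)(1.8000 + 6.6000i) / (1.8^2 + (-6.6)^2)
Numerator real = -17.9*1.8 + 6.8*(-6.6) = -77.1
Numerator imag = 6.8*1.8 - (-17.9)*(-6.6) = -105.9
Denominator = 46.8
Re(z) = -77.1/46.8 = -1.6474
Im(z) = -105.9/46.8 = -2.2628

Re(z) = -1.6474, Im(z) = -2.2628


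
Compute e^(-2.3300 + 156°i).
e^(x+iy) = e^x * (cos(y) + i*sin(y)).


e^-2.3300 = 0.0973
cos(156°) = -0.9135
sin(156°) = 0.4067
Real = 0.0973*(-0.9135) = -0.0889
Imag = 0.0973*0.4067 = 0.0396

-0.0889 + 0.0396i


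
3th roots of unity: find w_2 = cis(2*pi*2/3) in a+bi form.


Angle = 360*2/3 = 240°
a = cos(240°) = -0.5000
b = sin(240°) = -0.8660

-0.5000 - 0.8660i


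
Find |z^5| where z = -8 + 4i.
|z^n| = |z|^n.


|z| = sqrt(64+16) = sqrt(80) = 8.9443
|z^5| = |z|^5 = (sqrt(80))^5 = 80^2 * sqrt(80) = 6400*sqrt(80)

|z^5| = 6400*sqrt(80) ≈ 57243.3402


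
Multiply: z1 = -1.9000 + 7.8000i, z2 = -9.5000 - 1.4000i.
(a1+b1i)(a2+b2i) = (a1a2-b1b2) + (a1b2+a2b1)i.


Real = -1.9*(-9.5) - 7.8*(-1.4) = 18.05 - (-10.92) = 28.97
Imag = -1.9*(-1.4) - (9.5)*7.8 = 2.66 - (74.1) = -71.44

28.9700 - 71.4400i


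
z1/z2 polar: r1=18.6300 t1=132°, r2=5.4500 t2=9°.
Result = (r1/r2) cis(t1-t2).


r = 18.6300 / 5.4500 = 3.4183
theta = 132° - 9° = 123° = 123° (mod 360)

3.4183 cis(123°)


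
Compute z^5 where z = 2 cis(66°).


r^5 = 2^5 = 32
n*theta = 5*66° = 330° = 330° (mod 360)
a = 32*cos(330°) = 27.7128
b = 32*sin(330°) = -16.0000

32 cis(330°) = 27.7128 - 16.0000i


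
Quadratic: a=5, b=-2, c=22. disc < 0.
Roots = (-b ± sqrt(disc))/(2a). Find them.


disc = (-2)^2 - 4*5*22 = 4 - 440 = -436
sqrt(|disc|) = sqrt(436) = 20.8806
Real part = 2/(2*5) = 0.2000
Imag part = 20.8806/(2*5) = 2.0881

0.2000 ± 2.0881i


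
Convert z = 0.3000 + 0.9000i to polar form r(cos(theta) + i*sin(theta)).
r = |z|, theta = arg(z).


r = sqrt(0.09+0.81) = sqrt(0.9) = 0.9487
theta = atan2(0.9, 0.3) = 71.5651 degrees

r = 0.9487, theta = 71.5651 degrees


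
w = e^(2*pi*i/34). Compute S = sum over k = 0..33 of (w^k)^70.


The roots are w_k = w^k with w = e^(2*pi*i/34), and (w^k)^70 = (w^70)^k.
So S = 1 + u + u^2 + ... + u^(33) with u = w^70.
70 = 2*34 + 2, so 70 is not a multiple of 34: u = (w^34)^2 * w^2 = w^2 ≠ 1 (w is a primitive 34th root), while u^34 = (w^34)^70 = 1.
Geometric series: S = (1 - u^34)/(1 - u) = (1 - 1)/(1 - u) = 0

S = 0


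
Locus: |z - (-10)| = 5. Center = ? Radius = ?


|z - z0| = r is a circle with center z0 and radius r.
Center = (-10, 0), radius = 5

Circle with center (-10, 0) and radius 5


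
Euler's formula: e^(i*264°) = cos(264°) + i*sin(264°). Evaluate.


cos(264°) = -0.1045
sin(264°) = -0.9945

e^(i*264°) = -0.1045 - 0.9945i


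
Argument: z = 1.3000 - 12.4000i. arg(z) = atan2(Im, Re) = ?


Re = 1.3, Im = -12.4
arg = atan2(-12.4, 1.3) = -84.0150 degrees

arg(z) = -84.0150 degrees


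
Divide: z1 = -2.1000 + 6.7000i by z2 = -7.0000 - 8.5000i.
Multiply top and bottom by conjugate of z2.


Conjugate of z2 = -7.0000 + 8.5000i
Numerator: (-2.1000 + 6.7000i)(-7.0000 + 8.5000i) = -42.2500 - 64.7500i
Denominator: (-7)^2 + (-8.5)^2 = 121.25
Result = (-42.2500 - 64.7500i)/121.25

-0.3485 - 0.5340i


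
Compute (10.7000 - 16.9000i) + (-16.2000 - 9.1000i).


Real: 10.7 - 16.2 = -5.5
Imag: -16.9 - 9.1 = -26

-5.5000 - 26.0000i


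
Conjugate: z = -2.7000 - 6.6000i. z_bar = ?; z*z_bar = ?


z_bar = -2.7000 + 6.6000i
z*z_bar = (-2.7)^2 + (-6.6)^2 = 7.29 + 43.56 = 50.85

z_bar = -2.7000 + 6.6000i, z*z_bar = 50.85


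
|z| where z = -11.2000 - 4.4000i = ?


|z| = sqrt((-11.2)^2 + (-4.4)^2) = sqrt(125.44 + 19.36) = sqrt(144.8) = 12.0333

|z| = 12.0333


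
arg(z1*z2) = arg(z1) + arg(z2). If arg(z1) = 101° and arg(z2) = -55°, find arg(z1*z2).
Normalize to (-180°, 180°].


arg(z1*z2) = 101° - 55° = 46°
Normalized to (-180°, 180°]: 46°

46°


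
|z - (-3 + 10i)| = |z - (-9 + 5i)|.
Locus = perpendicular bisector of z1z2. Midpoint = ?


Equal distances means the locus is the perpendicular bisector of z1 and z2.
Midpoint = ((-3+(-9))/2, (10+5)/2) = (-6.0000, 7.5000)

Perpendicular bisector through (-6.0000, 7.5000)


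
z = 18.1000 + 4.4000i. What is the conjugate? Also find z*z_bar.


z_bar = 18.1000 - 4.4000i
z*z_bar = 18.1^2 + 4.4^2 = 327.61 + 19.36 = 346.97

z_bar = 18.1000 - 4.4000i, z*z_bar = 346.97


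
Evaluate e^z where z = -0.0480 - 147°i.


e^-0.0480 = 0.9531
cos(-147°) = -0.8387
sin(-147°) = -0.5446
Real = 0.9531*(-0.8387) = -0.7994
Imag = 0.9531*(-0.5446) = -0.5191

-0.7994 - 0.5191i


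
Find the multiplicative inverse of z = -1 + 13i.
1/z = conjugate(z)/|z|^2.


|z|^2 = 1+169 = 170
1/z = (-1 - 13i)/170

1/z = -0.0059 - 0.0765i


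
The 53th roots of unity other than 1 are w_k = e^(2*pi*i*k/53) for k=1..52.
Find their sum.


With w = e^(2*pi*i/53), all 53 of the 53th roots of unity w^0 = 1, w, ..., w^(52) sum to 0: 1 + w + ... + w^(52) = (1 - w^53)/(1 - w) = 0 since w^53 = 1, w ≠ 1.
Removing the root 1: w + w^2 + ... + w^(52) = 0 - 1 = -1

Sum = -1


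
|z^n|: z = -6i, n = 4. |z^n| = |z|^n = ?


|z| = sqrt(0+36) = sqrt(36) = 6
|z^4| = |z|^4 = 6^4 = 1296

|z^4| = 1296


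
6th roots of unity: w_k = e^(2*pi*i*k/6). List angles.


The 6th roots of unity are cis(360k/6°) for k=0..5
Angle step = 360/6 = 60°
Primitive root: cis(60°)
Primitive root = 0.5000 + 0.8660i

6 roots at angles: 0°, 60°, 120°, 180°, 240°, 300°


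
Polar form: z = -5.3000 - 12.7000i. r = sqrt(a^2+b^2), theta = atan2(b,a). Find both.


r = sqrt(28.09+161.29) = sqrt(189.38) = 13.7615
theta = atan2(-12.7, -5.3) = -112.6519 degrees

r = 13.7615, theta = -112.6519 degrees


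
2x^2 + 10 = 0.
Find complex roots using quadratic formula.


disc = 0^2 - 4*2*10 = 0 - 80 = -80
sqrt(|disc|) = sqrt(80) = 8.9443
Real part = 0/(2*2) = 0
Imag part = 8.9443/(2*2) = 2.2361

0 ± 2.2361i


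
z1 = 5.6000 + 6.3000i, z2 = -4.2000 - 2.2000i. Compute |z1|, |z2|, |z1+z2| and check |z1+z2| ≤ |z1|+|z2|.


|z1| = sqrt(5.6^2 + 6.3^2) = sqrt(71.05) = 8.4291
|z2| = sqrt((-4.2)^2 + (-2.2)^2) = sqrt(22.48) = 4.7413
z1+z2 = 1.4000 + 4.1000i
|z1+z2| = sqrt(18.77) = 4.3324
|z1|+|z2| = 8.4291 + 4.7413 = 13.1704

|z1+z2| = 4.3324 ≤ |z1|+|z2| = 13.1704 (verified)


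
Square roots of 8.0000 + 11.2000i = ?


|z| = sqrt(64+125.44) = 13.7637
sqrt((|z|+a)/2) = sqrt((13.7637+8)/2) = sqrt(10.8819) = 3.2988
sqrt((|z|-a)/2) = sqrt((13.7637-8)/2) = sqrt(2.8819) = 1.6976

±(3.2988 + 1.6976i) i.e. 3.2988 + 1.6976i and -3.2988 - 1.6976i


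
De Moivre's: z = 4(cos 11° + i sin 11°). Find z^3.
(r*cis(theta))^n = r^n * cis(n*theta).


r^3 = 4^3 = 64
n*theta = 3*11° = 33° = 33° (mod 360)
a = 64*cos(33°) = 53.6749
b = 64*sin(33°) = 34.8569

64 cis(33°) = 53.6749 + 34.8569i


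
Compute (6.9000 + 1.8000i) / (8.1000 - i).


Conjugate of z2 = 8.1000 + i
Numerator: (6.9000 + 1.8000i)(8.1000 + i) = 54.0900 + 21.4800i
Denominator: 8.1^2 + (-1)^2 = 66.61
Result = (54.0900 + 21.4800i)/66.61

0.8120 + 0.3225i


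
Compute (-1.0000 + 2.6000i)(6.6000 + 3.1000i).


Real = -1*6.6 - 2.6*3.1 = -6.6 - 8.06 = -14.66
Imag = -1*3.1 + 6.6*2.6 = -3.1 + 17.16 = 14.06

-14.6600 + 14.0600i


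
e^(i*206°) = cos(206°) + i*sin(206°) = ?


cos(206°) = -0.8988
sin(206°) = -0.4384

e^(i*206°) = -0.8988 - 0.4384i


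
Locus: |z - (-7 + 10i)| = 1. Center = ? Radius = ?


|z - z0| = r is a circle with center z0 and radius r.
Center = (-7, 10), radius = 1

Circle with center (-7, 10) and radius 1


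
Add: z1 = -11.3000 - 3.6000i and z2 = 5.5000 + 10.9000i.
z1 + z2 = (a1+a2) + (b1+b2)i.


Real: -11.3 + 5.5 = -5.8
Imag: -3.6 + 10.9 = 7.3

-5.8000 + 7.3000i


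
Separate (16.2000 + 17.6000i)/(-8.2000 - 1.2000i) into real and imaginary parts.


Multiply by conjugate: (16.2000 + 17.6000i)(-8.2000 + 1.2000i) / ((-8.2)^2 + (-1.2)^2)
Numerator real = 16.2*(-8.2) + 17.6*(-1.2) = -153.96
Numerator imag = 17.6*(-8.2) - 16.2*(-1.2) = -124.88
Denominator = 68.68
Re(z) = -153.96/68.68 = -2.2417
Im(z) = -124.88/68.68 = -1.8183

Re(z) = -2.2417, Im(z) = -1.8183


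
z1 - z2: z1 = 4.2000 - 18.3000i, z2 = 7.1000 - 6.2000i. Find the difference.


Real: 4.2 - 7.1 = -2.9
Imag: -18.3 + 6.2 = -12.1

-2.9000 - 12.1000i


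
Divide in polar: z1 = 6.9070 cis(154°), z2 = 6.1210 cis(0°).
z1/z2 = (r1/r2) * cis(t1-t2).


r = 6.9070 / 6.1210 = 1.1284
theta = 154° - 0° = 154° = 154° (mod 360)

1.1284 cis(154°)


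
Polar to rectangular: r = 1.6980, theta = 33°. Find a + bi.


a = 1.6980*cos(33°) = 1.6980*0.8387 = 1.4241
b = 1.6980*sin(33°) = 1.6980*0.54464 = 0.9248

1.4241 + 0.9248i


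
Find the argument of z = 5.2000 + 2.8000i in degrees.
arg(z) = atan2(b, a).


Re = 5.2, Im = 2.8
arg = atan2(2.8, 5.2) = 28.3008 degrees

arg(z) = 28.3008 degrees


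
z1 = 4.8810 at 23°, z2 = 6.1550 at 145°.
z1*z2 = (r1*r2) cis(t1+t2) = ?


r = 4.8810 * 6.1550 = 30.0426
theta = 23° + 145° = 168° = 168° (mod 360)

30.0426 cis(168°)


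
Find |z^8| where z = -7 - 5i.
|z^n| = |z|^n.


|z| = sqrt(49+25) = sqrt(74) = 8.6023
|z^8| = |z|^8 = (sqrt(74))^8 = 74^4 = 29986576

|z^8| = 29986576


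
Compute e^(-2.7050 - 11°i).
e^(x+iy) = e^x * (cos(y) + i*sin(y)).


e^-2.7050 = 0.06687
cos(-11°) = 0.9816
sin(-11°) = -0.1908
Real = 0.06687*0.9816 = 0.0656
Imag = 0.06687*(-0.1908) = -0.0128

0.0656 - 0.0128i


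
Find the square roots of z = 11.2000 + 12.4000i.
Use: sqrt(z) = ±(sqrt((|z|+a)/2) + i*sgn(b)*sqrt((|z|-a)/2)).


|z| = sqrt(125.44+153.76) = 16.7093
sqrt((|z|+a)/2) = sqrt((16.7093+11.2)/2) = sqrt(13.9546) = 3.7356
sqrt((|z|-a)/2) = sqrt((16.7093-11.2)/2) = sqrt(2.7546) = 1.6597

±(3.7356 + 1.6597i) i.e. 3.7356 + 1.6597i and -3.7356 - 1.6597i


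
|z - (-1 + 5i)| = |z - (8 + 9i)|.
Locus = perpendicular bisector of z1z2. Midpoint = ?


Equal distances means the locus is the perpendicular bisector of z1 and z2.
Midpoint = ((-1+8)/2, (5+9)/2) = (3.5000, 7.0000)

Perpendicular bisector through (3.5000, 7.0000)


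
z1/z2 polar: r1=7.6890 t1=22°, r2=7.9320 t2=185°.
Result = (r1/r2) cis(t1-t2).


r = 7.6890 / 7.9320 = 0.9694
theta = 22° - 185° = -163° = 197° (mod 360)

0.9694 cis(197°)


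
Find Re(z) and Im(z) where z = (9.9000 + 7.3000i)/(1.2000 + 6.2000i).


Multiply by conjugate: (9.9000 + 7.3000i)(1.2000 - 6.2000i) / (1.2^2 + 6.2^2)
Numerator real = 9.9*1.2 + 7.3*6.2 = 57.14
Numerator imag = 7.3*1.2 - 9.9*6.2 = -52.62
Denominator = 39.88
Re(z) = 57.14/39.88 = 1.4328
Im(z) = -52.62/39.88 = -1.3195

Re(z) = 1.4328, Im(z) = -1.3195


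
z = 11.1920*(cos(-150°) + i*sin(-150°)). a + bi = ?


a = 11.1920*cos(-150°) = 11.1920*(-0.86603) = -9.6926
b = 11.1920*sin(-150°) = 11.1920*(-0.5) = -5.5960

-9.6926 - 5.5960i


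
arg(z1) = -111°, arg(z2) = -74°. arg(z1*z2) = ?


arg(z1*z2) = -111° - 74° = -185°
Normalized to (-180°, 180°]: 175°

175°


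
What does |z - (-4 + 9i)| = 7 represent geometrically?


|z - z0| = r is a circle with center z0 and radius r.
Center = (-4, 9), radius = 7

Circle with center (-4, 9) and radius 7


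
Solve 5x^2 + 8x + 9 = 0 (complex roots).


disc = 8^2 - 4*5*9 = 64 - 180 = -116
sqrt(|disc|) = sqrt(116) = 10.7703
Real part = -8/(2*5) = -0.8000
Imag part = 10.7703/(2*5) = 1.0770

-0.8000 ± 1.0770i


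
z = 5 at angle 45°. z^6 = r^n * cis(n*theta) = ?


r^6 = 5^6 = 15625
n*theta = 6*45° = 270° = 270° (mod 360)
a = 15625*cos(270°) = 0
b = 15625*sin(270°) = -15625.0000

15625 cis(270°) = 0 - 15625.0000i


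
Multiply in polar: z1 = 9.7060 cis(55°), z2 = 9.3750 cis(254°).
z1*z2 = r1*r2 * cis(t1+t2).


r = 9.7060 * 9.3750 = 90.9937
theta = 55° + 254° = 309° = 309° (mod 360)

90.9937 cis(309°)


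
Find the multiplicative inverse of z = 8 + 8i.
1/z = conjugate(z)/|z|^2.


|z|^2 = 64+64 = 128
1/z = (8 - 8i)/128

1/z = 0.0625 - 0.0625i


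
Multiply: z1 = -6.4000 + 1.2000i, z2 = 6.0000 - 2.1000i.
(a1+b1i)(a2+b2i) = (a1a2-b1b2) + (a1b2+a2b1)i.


Real = -6.4*6 - 1.2*(-2.1) = -38.4 - (-2.52) = -35.88
Imag = -6.4*(-2.1) + 6*1.2 = 13.44 + 7.2 = 20.64

-35.8800 + 20.6400i


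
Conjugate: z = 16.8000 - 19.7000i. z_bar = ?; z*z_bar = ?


z_bar = 16.8000 + 19.7000i
z*z_bar = 16.8^2 + (-19.7)^2 = 282.24 + 388.09 = 670.33

z_bar = 16.8000 + 19.7000i, z*z_bar = 670.33


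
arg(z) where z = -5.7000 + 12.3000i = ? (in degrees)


Re = -5.7, Im = 12.3
arg = atan2(12.3, -5.7) = 114.8637 degrees

arg(z) = 114.8637 degrees


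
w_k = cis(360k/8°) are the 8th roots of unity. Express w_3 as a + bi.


Angle = 360*3/8 = 135°
a = cos(135°) = -0.7071
b = sin(135°) = 0.7071

-0.7071 + 0.7071i


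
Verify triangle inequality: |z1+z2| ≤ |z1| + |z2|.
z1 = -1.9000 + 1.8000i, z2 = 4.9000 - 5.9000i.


|z1| = sqrt((-1.9)^2 + 1.8^2) = sqrt(6.85) = 2.6173
|z2| = sqrt(4.9^2 + (-5.9)^2) = sqrt(58.82) = 7.6694
z1+z2 = 3.0000 - 4.1000i
|z1+z2| = sqrt(25.81) = 5.0804
|z1|+|z2| = 2.6173 + 7.6694 = 10.2867

|z1+z2| = 5.0804 ≤ |z1|+|z2| = 10.2867 (verified)


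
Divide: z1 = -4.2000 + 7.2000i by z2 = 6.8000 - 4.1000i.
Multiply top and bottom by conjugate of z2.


Conjugate of z2 = 6.8000 + 4.1000i
Numerator: (-4.2000 + 7.2000i)(6.8000 + 4.1000i) = -58.0800 + 31.7400i
Denominator: 6.8^2 + (-4.1)^2 = 63.05
Result = (-58.0800 + 31.7400i)/63.05

-0.9212 + 0.5034i


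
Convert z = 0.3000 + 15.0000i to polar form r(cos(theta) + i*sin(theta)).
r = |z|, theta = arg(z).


r = sqrt(0.09+225) = sqrt(225.09) = 15.0030
theta = atan2(15, 0.3) = 88.8542 degrees

r = 15.0030, theta = 88.8542 degrees
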